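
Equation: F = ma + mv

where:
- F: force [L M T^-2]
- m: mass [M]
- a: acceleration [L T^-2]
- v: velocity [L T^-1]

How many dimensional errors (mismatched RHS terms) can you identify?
1

LHS F: [L M T^-2]
- ma: [L M T^-2] ✓
- mv: [L M T^-1] ✗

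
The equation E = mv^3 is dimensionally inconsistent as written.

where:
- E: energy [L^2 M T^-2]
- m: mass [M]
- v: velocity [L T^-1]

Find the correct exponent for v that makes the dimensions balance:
The exponent of v should be 2: E = mv^2

The LHS E has dimensions [L^2 M T^-2]; v has dimensions [L T^-1].
As written, the RHS mv^3 (exponent 3 on v) has dimensions [L^3 M T^-3], which does not match.
With exponent 2, the RHS mv^2 has dimensions [L^2 M T^-2], matching the LHS.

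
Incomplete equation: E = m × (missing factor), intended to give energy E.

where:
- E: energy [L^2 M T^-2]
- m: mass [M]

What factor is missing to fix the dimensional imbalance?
v² (velocity squared), dimensions [L^2 T^-2]

E has dimensions [L^2 M T^-2] and m has dimensions [M].
The missing factor must have dimensions [L^2 M T^-2] / [M] = [L^2 T^-2], i.e. velocity squared (v²).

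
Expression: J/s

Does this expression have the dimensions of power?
Yes

The expression J/s has dimensions [L^2 M T^-3], which is exactly power [L^2 M T^-3].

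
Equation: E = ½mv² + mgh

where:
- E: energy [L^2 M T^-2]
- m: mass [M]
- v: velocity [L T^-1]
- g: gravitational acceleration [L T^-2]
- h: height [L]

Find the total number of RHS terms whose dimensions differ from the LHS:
0

LHS E: [L^2 M T^-2]
- ½mv²: [L^2 M T^-2] ✓
- mgh: [L^2 M T^-2] ✓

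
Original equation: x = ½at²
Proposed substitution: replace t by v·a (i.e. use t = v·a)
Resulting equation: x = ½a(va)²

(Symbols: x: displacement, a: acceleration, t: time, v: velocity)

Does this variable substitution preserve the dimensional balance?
No

[t] = [T] and [v·a] = [L^2 T^-3]. These differ, so the substitution replaces a quantity by one of different dimensions and the result x = ½a(va)² has LHS [L] vs RHS [L^5 T^-8] — inconsistent.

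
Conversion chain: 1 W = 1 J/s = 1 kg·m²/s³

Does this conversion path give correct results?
The chain is correct (no errors).

Correct: Watt is Joule per second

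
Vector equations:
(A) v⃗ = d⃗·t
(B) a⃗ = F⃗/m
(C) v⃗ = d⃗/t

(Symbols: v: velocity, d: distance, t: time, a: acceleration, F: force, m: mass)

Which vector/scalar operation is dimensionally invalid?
(A) v⃗ = d⃗·t

(A) v⃗ = d⃗·t: LHS [L T^-1], RHS [L T] ✗ — velocity is displacement per time; should be d⃗/t
(B) a⃗ = F⃗/m: LHS [L T^-2], RHS [L T^-2] ✓ — force (vector) divided by mass (scalar)
(C) v⃗ = d⃗/t: LHS [L T^-1], RHS [L T^-1] ✓ — displacement (vector) divided by time (scalar)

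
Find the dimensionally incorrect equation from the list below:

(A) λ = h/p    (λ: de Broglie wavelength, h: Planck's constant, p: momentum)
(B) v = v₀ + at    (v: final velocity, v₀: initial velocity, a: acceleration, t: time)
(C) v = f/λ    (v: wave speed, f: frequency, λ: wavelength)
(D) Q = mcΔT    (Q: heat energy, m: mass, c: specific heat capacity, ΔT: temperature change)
(C) v = f/λ

The equation (C) v = f/λ is dimensionally incorrect.

LHS (v): [L T^-1]
RHS (f/λ): [L^-1 T^-1] ✗

The dimensions do not match. The other three equations balance.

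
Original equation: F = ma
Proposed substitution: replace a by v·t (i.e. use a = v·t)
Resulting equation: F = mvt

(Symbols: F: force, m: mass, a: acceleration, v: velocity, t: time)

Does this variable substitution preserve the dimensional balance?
No

[a] = [L T^-2] and [v·t] = [L]. These differ, so the substitution replaces a quantity by one of different dimensions and the result F = mvt has LHS [L M T^-2] vs RHS [L M] — inconsistent.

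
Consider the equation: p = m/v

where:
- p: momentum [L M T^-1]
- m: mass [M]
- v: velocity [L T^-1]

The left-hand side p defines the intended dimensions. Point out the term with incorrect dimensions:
The right-hand side term m/v

p has dimensions [L M T^-1], but m/v has dimensions [L^-1 M T], so the term m/v is dimensionally wrong for p.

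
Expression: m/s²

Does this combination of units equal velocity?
No

The expression m/s² has dimensions [L T^-2], but velocity has dimensions [L T^-1].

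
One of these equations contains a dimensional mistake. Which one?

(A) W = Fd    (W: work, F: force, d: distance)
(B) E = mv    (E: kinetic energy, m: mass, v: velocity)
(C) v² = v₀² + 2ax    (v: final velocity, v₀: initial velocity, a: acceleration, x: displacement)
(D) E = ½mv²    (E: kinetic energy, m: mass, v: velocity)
(B) E = mv

The equation (B) E = mv is dimensionally incorrect.

LHS (E): [L^2 M T^-2]
RHS (mv): [L M T^-1] ✗

The dimensions do not match. The other three equations balance.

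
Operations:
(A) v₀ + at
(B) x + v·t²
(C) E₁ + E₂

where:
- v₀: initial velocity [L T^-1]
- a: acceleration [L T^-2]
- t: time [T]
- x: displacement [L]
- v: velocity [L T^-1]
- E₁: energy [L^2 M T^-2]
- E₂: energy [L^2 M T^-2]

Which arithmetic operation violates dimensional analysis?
(B) x + v·t²

(A) v₀ + at: v₀ [L T^-1] and at [L T^-1] — same dimensions ✓
(B) x + v·t²: x [L] and v·t² [L T] — different dimensions cannot be added/subtracted ✗
(C) E₁ + E₂: E₁ [L^2 M T^-2] and E₂ [L^2 M T^-2] — same dimensions ✓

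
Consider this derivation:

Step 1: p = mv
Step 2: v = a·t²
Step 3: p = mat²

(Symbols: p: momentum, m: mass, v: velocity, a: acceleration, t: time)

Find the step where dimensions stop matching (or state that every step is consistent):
Step 2

Step 1: p = mv → LHS [L M T^-1], RHS [L M T^-1] ✓
Step 2: v = a·t² → LHS [L T^-1], RHS [L] ✗

The first dimensional inconsistency appears in step 2: v = a·t²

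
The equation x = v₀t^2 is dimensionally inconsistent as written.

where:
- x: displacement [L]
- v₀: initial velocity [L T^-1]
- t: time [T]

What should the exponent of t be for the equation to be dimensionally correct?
The exponent of t should be 1: x = v₀t

The LHS x has dimensions [L]; t has dimensions [T].
As written, the RHS v₀t^2 (exponent 2 on t) has dimensions [L T], which does not match.
With exponent 1, the RHS v₀t has dimensions [L], matching the LHS.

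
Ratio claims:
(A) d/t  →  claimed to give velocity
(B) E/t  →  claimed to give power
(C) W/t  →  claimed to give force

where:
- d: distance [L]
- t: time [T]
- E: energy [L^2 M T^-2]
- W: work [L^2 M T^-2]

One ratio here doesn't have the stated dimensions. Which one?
(C) W/t does not give force

(A) d/t: [L T^-1] = velocity [L T^-1] ✓
(B) E/t: [L^2 M T^-3] = power [L^2 M T^-3] ✓
(C) W/t: [L^2 M T^-3] ≠ force [L M T^-2] ✗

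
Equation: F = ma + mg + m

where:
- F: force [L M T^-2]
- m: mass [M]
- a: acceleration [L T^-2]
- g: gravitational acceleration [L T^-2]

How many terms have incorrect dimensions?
1

LHS F: [L M T^-2]
- ma: [L M T^-2] ✓
- mg: [L M T^-2] ✓
- m: [M] ✗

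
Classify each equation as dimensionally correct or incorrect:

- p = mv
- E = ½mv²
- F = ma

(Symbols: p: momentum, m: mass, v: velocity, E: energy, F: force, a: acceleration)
Dimensionally correct: p = mv, E = ½mv², F = ma
Dimensionally incorrect: none
Ordered (correct first, then incorrect): p = mv, E = ½mv², F = ma

- p = mv: LHS [L M T^-1], RHS [L M T^-1] → correct ✓
- E = ½mv²: LHS [L^2 M T^-2], RHS [L^2 M T^-2] → correct ✓
- F = ma: LHS [L M T^-2], RHS [L M T^-2] → correct ✓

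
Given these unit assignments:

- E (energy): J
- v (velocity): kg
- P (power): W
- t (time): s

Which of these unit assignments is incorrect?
v

The variable v (velocity) should have units m/s, not kg.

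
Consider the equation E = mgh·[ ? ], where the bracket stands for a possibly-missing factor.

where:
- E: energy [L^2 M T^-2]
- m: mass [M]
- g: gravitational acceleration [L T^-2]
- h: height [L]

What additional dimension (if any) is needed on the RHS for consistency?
Nothing is missing — the bracketed factor must be dimensionless.

E has dimensions [L^2 M T^-2] and mgh already has dimensions [L^2 M T^-2], so E = mgh is dimensionally complete.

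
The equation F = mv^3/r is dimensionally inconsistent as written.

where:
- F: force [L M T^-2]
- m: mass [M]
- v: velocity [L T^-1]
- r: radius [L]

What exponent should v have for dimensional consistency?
The exponent of v should be 2: F = mv^2/r

The LHS F has dimensions [L M T^-2]; v has dimensions [L T^-1].
As written, the RHS mv^3/r (exponent 3 on v) has dimensions [L^2 M T^-3], which does not match.
With exponent 2, the RHS mv^2/r has dimensions [L M T^-2], matching the LHS.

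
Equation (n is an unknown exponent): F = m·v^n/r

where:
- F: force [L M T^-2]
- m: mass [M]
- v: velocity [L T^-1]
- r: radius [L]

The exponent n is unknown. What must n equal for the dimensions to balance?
n = 2

F has dimensions [L M T^-2]; v has dimensions [L T^-1].
The rest of the RHS has dimensions [L^-1 M], so v^n must supply [L^2 T^-2].
With n = 2: m·v^2/r has dimensions [L M T^-2], matching the LHS ✓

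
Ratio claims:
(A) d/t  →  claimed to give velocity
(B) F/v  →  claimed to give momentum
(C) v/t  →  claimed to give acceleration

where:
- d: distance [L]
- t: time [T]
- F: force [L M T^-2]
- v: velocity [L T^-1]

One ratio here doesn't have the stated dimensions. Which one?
(B) F/v does not give momentum

(A) d/t: [L T^-1] = velocity [L T^-1] ✓
(B) F/v: [M T^-1] ≠ momentum [L M T^-1] ✗
(C) v/t: [L T^-2] = acceleration [L T^-2] ✓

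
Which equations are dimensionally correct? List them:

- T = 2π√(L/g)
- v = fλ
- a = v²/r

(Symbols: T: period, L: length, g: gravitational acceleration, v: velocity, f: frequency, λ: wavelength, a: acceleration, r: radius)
Dimensionally correct: T = 2π√(L/g), v = fλ, a = v²/r
Dimensionally incorrect: none
Ordered (correct first, then incorrect): T = 2π√(L/g), v = fλ, a = v²/r

- T = 2π√(L/g): LHS [T], RHS [T] → correct ✓
- v = fλ: LHS [L T^-1], RHS [L T^-1] → correct ✓
- a = v²/r: LHS [L T^-2], RHS [L T^-2] → correct ✓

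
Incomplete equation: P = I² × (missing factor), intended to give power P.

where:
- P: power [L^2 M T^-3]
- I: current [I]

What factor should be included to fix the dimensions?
R (resistance), dimensions [I^-2 L^2 M T^-3]

P has dimensions [L^2 M T^-3] and I² has dimensions [I^2].
The missing factor must have dimensions [L^2 M T^-3] / [I^2] = [I^-2 L^2 M T^-3], i.e. resistance (R).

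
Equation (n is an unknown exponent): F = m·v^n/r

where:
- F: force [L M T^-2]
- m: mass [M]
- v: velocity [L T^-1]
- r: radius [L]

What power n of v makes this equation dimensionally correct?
n = 2

F has dimensions [L M T^-2]; v has dimensions [L T^-1].
The rest of the RHS has dimensions [L^-1 M], so v^n must supply [L^2 T^-2].
With n = 2: m·v^2/r has dimensions [L M T^-2], matching the LHS ✓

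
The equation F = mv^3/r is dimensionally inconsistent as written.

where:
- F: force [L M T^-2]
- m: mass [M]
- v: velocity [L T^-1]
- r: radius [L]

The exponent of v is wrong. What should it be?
The exponent of v should be 2: F = mv^2/r

The LHS F has dimensions [L M T^-2]; v has dimensions [L T^-1].
As written, the RHS mv^3/r (exponent 3 on v) has dimensions [L^2 M T^-3], which does not match.
With exponent 2, the RHS mv^2/r has dimensions [L M T^-2], matching the LHS.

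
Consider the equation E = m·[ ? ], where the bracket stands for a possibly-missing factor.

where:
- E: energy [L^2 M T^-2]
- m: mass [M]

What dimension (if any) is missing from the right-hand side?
[L^2 T^-2] — velocity squared (e.g. v²)

E has dimensions [L^2 M T^-2]; m has dimensions [M].
The bracketed factor must supply [L^2 M T^-2] / [M] = [L^2 T^-2].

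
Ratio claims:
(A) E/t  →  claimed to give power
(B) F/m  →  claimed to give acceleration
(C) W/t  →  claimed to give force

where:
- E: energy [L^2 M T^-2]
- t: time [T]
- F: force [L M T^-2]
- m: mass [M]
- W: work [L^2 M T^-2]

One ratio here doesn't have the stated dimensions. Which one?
(C) W/t does not give force

(A) E/t: [L^2 M T^-3] = power [L^2 M T^-3] ✓
(B) F/m: [L T^-2] = acceleration [L T^-2] ✓
(C) W/t: [L^2 M T^-3] ≠ force [L M T^-2] ✗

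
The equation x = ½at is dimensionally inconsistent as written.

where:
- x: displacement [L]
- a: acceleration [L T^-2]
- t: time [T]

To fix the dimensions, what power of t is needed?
The exponent of t should be 2: x = ½at^2

The LHS x has dimensions [L]; t has dimensions [T].
As written, the RHS ½at (exponent 1 on t) has dimensions [L T^-1], which does not match.
With exponent 2, the RHS ½at^2 has dimensions [L], matching the LHS.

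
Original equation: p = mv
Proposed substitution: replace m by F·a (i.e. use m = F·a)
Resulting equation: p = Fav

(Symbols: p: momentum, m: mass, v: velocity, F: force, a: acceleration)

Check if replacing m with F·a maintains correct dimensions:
No

[m] = [M] and [F·a] = [L^2 M T^-4]. These differ, so the substitution replaces a quantity by one of different dimensions and the result p = Fav has LHS [L M T^-1] vs RHS [L^3 M T^-5] — inconsistent.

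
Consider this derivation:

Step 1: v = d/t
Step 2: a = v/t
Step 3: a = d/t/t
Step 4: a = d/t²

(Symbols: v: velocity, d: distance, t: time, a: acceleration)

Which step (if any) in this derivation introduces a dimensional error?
No step introduces an error — all steps are dimensionally consistent.

Step 1: v = d/t → LHS [L T^-1], RHS [L T^-1] ✓
Step 2: a = v/t → LHS [L T^-2], RHS [L T^-2] ✓
Step 3: a = d/t/t → LHS [L T^-2], RHS [L T^-2] ✓
Step 4: a = d/t² → LHS [L T^-2], RHS [L T^-2] ✓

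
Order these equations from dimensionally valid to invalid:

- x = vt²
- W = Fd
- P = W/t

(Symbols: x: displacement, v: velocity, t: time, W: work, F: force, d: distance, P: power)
Dimensionally correct: W = Fd, P = W/t
Dimensionally incorrect: x = vt²
Ordered (correct first, then incorrect): W = Fd, P = W/t, x = vt²

- x = vt²: LHS [L], RHS [L T] → incorrect ✗
- W = Fd: LHS [L^2 M T^-2], RHS [L^2 M T^-2] → correct ✓
- P = W/t: LHS [L^2 M T^-3], RHS [L^2 M T^-3] → correct ✓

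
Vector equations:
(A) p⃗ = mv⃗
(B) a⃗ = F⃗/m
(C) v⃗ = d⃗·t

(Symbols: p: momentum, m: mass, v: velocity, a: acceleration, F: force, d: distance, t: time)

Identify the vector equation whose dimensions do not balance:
(C) v⃗ = d⃗·t

(A) p⃗ = mv⃗: LHS [L M T^-1], RHS [L M T^-1] ✓ — mass (scalar) times velocity (vector)
(B) a⃗ = F⃗/m: LHS [L T^-2], RHS [L T^-2] ✓ — force (vector) divided by mass (scalar)
(C) v⃗ = d⃗·t: LHS [L T^-1], RHS [L T] ✗ — velocity is displacement per time; should be d⃗/t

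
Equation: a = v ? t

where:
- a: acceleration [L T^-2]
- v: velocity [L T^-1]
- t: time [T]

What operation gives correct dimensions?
division (÷): a = v ÷ t

a [L T^-2]; v [L T^-1]; t [T].
v × t → [L] ✗
v ÷ t → [L T^-2] ✓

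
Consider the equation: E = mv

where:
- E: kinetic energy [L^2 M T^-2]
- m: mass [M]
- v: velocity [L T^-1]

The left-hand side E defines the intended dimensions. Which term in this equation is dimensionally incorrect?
The right-hand side term mv

E has dimensions [L^2 M T^-2], but mv has dimensions [L M T^-1], so the term mv is dimensionally wrong for E.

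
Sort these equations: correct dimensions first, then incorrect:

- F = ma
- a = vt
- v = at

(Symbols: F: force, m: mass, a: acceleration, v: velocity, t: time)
Dimensionally correct: F = ma, v = at
Dimensionally incorrect: a = vt
Ordered (correct first, then incorrect): F = ma, v = at, a = vt

- F = ma: LHS [L M T^-2], RHS [L M T^-2] → correct ✓
- a = vt: LHS [L T^-2], RHS [L] → incorrect ✗
- v = at: LHS [L T^-1], RHS [L T^-1] → correct ✓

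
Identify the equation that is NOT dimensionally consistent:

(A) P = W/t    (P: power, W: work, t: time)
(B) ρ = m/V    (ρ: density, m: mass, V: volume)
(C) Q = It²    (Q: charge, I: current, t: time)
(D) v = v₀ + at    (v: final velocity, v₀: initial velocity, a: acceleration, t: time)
(C) Q = It²

The equation (C) Q = It² is dimensionally incorrect.

LHS (Q): [I T]
RHS (It²): [I T^2] ✗

The dimensions do not match. The other three equations balance.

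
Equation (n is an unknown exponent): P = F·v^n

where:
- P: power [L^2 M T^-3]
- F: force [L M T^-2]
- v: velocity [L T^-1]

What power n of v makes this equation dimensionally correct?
n = 1

P has dimensions [L^2 M T^-3]; v has dimensions [L T^-1].
The rest of the RHS has dimensions [L M T^-2], so v^n must supply [L T^-1].
With n = 1: F·v^1 has dimensions [L^2 M T^-3], matching the LHS ✓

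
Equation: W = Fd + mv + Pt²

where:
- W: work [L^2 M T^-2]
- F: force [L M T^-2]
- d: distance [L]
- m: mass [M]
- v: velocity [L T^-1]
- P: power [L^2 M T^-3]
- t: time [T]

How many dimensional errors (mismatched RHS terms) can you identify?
2

LHS W: [L^2 M T^-2]
- Fd: [L^2 M T^-2] ✓
- mv: [L M T^-1] ✗
- Pt²: [L^2 M T^-1] ✗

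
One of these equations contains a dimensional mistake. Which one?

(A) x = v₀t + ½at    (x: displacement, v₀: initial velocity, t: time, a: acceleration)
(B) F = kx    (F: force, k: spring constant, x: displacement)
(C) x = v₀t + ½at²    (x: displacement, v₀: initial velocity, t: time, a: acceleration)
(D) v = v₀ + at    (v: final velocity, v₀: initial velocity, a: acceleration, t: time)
(A) x = v₀t + ½at

The equation (A) x = v₀t + ½at is dimensionally incorrect.

LHS (x): [L]
RHS terms:
  - v₀t: [L] ✓
  - ½at: [L T^-1] ✗ (does not match LHS)

The dimensions do not match. The other three equations balance.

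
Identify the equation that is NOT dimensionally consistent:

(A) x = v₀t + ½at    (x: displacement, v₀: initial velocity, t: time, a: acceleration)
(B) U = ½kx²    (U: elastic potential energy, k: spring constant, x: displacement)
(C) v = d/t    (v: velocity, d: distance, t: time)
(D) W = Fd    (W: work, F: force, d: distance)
(A) x = v₀t + ½at

The equation (A) x = v₀t + ½at is dimensionally incorrect.

LHS (x): [L]
RHS terms:
  - v₀t: [L] ✓
  - ½at: [L T^-1] ✗ (does not match LHS)

The dimensions do not match. The other three equations balance.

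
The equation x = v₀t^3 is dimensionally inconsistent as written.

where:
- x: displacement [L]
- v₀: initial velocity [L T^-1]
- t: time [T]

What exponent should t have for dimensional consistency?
The exponent of t should be 1: x = v₀t

The LHS x has dimensions [L]; t has dimensions [T].
As written, the RHS v₀t^3 (exponent 3 on t) has dimensions [L T^2], which does not match.
With exponent 1, the RHS v₀t has dimensions [L], matching the LHS.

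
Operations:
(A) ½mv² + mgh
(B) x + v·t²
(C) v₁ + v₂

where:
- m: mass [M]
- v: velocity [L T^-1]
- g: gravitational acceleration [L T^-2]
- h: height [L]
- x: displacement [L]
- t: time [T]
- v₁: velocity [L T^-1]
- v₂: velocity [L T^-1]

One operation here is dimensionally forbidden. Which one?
(B) x + v·t²

(A) ½mv² + mgh: ½mv² [L^2 M T^-2] and mgh [L^2 M T^-2] — same dimensions ✓
(B) x + v·t²: x [L] and v·t² [L T] — different dimensions cannot be added/subtracted ✗
(C) v₁ + v₂: v₁ [L T^-1] and v₂ [L T^-1] — same dimensions ✓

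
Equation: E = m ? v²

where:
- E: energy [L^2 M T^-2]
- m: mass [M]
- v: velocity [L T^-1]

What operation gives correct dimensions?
multiplication (×): E = m × v²

E [L^2 M T^-2]; m [M]; v² [L^2 T^-2].
m × v² → [L^2 M T^-2] ✓
m ÷ v² → [L^-2 M T^2] ✗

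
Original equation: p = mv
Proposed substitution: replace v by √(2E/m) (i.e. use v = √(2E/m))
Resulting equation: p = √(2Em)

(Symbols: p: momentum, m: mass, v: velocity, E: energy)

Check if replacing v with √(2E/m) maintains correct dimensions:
Yes

[v] = [L T^-1] and [√(2E/m)] = [L T^-1]. These match, so the substitution replaces a quantity by one of the same dimensions and the result p = √(2Em) has LHS [L M T^-1] vs RHS [L M T^-1] — still consistent.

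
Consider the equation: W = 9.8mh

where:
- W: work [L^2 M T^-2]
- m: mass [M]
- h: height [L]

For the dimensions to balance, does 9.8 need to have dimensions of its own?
Yes

W has dimensions [L^2 M T^-2], while mh alone has dimensions [L M]. For the equation to balance, the factor 9.8 must carry dimensions [L T^-2] — it is a dimensional constant (a numerical value of a physical quantity with its units suppressed), not a pure number.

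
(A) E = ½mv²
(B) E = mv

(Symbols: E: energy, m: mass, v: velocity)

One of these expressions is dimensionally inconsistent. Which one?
(B)

(A) E = ½mv²: LHS [L^2 M T^-2], RHS [L^2 M T^-2] ✓
(B) E = mv: LHS [L^2 M T^-2], RHS [L M T^-1] ✗

Expression (B) E = mv is dimensionally incorrect.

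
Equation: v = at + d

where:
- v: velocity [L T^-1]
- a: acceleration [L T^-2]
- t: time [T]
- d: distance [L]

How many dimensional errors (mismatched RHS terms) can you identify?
1

LHS v: [L T^-1]
- at: [L T^-1] ✓
- d: [L] ✗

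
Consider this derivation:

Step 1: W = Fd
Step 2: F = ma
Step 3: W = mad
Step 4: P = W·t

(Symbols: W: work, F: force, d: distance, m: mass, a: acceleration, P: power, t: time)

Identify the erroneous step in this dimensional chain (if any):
Step 4

Step 1: W = Fd → LHS [L^2 M T^-2], RHS [L^2 M T^-2] ✓
Step 2: F = ma → LHS [L M T^-2], RHS [L M T^-2] ✓
Step 3: W = mad → LHS [L^2 M T^-2], RHS [L^2 M T^-2] ✓
Step 4: P = W·t → LHS [L^2 M T^-3], RHS [L^2 M T^-1] ✗

The first dimensional inconsistency appears in step 4: P = W·t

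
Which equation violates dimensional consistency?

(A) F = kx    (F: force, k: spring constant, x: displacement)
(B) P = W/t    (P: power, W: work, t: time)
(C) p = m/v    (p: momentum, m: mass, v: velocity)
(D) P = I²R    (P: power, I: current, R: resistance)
(C) p = m/v

The equation (C) p = m/v is dimensionally incorrect.

LHS (p): [L M T^-1]
RHS (m/v): [L^-1 M T] ✗

The dimensions do not match. The other three equations balance.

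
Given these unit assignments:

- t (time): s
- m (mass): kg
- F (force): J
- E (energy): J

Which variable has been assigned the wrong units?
F

The variable F (force) should have units N, not J.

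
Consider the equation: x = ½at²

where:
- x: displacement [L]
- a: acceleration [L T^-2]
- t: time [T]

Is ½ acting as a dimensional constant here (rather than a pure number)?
No

x has dimensions [L] and at² already has dimensions [L], so the equation balances without ½ contributing any dimensions. ½ is a pure (dimensionless) number; changing or removing it would not affect dimensional consistency.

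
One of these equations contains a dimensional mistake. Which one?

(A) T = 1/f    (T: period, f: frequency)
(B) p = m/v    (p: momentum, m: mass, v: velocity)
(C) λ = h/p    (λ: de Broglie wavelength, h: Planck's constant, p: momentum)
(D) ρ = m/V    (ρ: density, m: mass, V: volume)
(B) p = m/v

The equation (B) p = m/v is dimensionally incorrect.

LHS (p): [L M T^-1]
RHS (m/v): [L^-1 M T] ✗

The dimensions do not match. The other three equations balance.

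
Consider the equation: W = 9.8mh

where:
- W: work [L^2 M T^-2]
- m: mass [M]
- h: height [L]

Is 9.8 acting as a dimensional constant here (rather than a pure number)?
Yes

W has dimensions [L^2 M T^-2], while mh alone has dimensions [L M]. For the equation to balance, the factor 9.8 must carry dimensions [L T^-2] — it is a dimensional constant (a numerical value of a physical quantity with its units suppressed), not a pure number.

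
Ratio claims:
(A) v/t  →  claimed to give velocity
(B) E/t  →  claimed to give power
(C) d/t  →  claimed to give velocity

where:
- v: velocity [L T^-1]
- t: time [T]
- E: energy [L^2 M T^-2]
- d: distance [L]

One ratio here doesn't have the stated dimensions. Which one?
(A) v/t does not give velocity

(A) v/t: [L T^-2] ≠ velocity [L T^-1] ✗
(B) E/t: [L^2 M T^-3] = power [L^2 M T^-3] ✓
(C) d/t: [L T^-1] = velocity [L T^-1] ✓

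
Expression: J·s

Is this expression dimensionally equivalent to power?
No

The expression J·s has dimensions [L^2 M T^-1], but power has dimensions [L^2 M T^-3].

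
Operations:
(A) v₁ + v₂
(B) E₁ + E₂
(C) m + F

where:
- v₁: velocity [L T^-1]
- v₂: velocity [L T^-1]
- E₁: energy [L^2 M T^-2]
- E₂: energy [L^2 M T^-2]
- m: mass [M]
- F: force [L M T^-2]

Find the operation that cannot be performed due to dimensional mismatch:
(C) m + F

(A) v₁ + v₂: v₁ [L T^-1] and v₂ [L T^-1] — same dimensions ✓
(B) E₁ + E₂: E₁ [L^2 M T^-2] and E₂ [L^2 M T^-2] — same dimensions ✓
(C) m + F: m [M] and F [L M T^-2] — different dimensions cannot be added/subtracted ✗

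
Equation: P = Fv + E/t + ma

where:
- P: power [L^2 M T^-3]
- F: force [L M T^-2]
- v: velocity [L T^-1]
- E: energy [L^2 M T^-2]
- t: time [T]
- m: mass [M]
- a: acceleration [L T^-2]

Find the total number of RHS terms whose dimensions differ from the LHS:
1

LHS P: [L^2 M T^-3]
- Fv: [L^2 M T^-3] ✓
- E/t: [L^2 M T^-3] ✓
- ma: [L M T^-2] ✗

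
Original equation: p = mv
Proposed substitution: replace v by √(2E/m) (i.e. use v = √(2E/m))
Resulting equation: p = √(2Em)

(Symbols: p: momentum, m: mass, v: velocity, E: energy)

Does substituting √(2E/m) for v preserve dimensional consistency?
Yes

[v] = [L T^-1] and [√(2E/m)] = [L T^-1]. These match, so the substitution replaces a quantity by one of the same dimensions and the result p = √(2Em) has LHS [L M T^-1] vs RHS [L M T^-1] — still consistent.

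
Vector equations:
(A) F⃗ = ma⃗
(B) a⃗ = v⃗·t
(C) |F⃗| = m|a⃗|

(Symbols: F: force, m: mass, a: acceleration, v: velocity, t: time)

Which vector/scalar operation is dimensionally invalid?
(B) a⃗ = v⃗·t

(A) F⃗ = ma⃗: LHS [L M T^-2], RHS [L M T^-2] ✓ — Force and acceleration are vectors, mass is a scalar
(B) a⃗ = v⃗·t: LHS [L T^-2], RHS [L] ✗ — acceleration is velocity per time; should be v⃗/t
(C) |F⃗| = m|a⃗|: LHS [L M T^-2], RHS [L M T^-2] ✓ — magnitudes of vectors are scalars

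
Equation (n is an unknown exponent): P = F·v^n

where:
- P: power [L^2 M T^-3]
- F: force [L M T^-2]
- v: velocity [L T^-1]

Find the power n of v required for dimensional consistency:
n = 1

P has dimensions [L^2 M T^-3]; v has dimensions [L T^-1].
The rest of the RHS has dimensions [L M T^-2], so v^n must supply [L T^-1].
With n = 1: F·v^1 has dimensions [L^2 M T^-3], matching the LHS ✓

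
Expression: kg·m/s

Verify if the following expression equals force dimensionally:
No

The expression kg·m/s has dimensions [L M T^-1], but force has dimensions [L M T^-2].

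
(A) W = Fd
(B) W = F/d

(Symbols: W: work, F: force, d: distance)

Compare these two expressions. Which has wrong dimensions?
(B)

(A) W = Fd: LHS [L^2 M T^-2], RHS [L^2 M T^-2] ✓
(B) W = F/d: LHS [L^2 M T^-2], RHS [M T^-2] ✗

Expression (B) W = F/d is dimensionally incorrect.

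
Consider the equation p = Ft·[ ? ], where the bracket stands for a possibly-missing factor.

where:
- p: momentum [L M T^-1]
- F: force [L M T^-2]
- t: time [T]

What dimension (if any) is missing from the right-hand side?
Nothing is missing — the bracketed factor must be dimensionless.

p has dimensions [L M T^-1] and Ft already has dimensions [L M T^-1], so p = Ft is dimensionally complete.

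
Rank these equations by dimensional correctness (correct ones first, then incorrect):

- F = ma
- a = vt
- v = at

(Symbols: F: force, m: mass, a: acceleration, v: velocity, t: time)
Dimensionally correct: F = ma, v = at
Dimensionally incorrect: a = vt
Ordered (correct first, then incorrect): F = ma, v = at, a = vt

- F = ma: LHS [L M T^-2], RHS [L M T^-2] → correct ✓
- a = vt: LHS [L T^-2], RHS [L] → incorrect ✗
- v = at: LHS [L T^-1], RHS [L T^-1] → correct ✓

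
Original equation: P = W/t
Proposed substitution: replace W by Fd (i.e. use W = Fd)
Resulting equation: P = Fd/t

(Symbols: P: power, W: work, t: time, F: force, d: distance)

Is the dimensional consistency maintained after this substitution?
Yes

[W] = [L^2 M T^-2] and [Fd] = [L^2 M T^-2]. These match, so the substitution replaces a quantity by one of the same dimensions and the result P = Fd/t has LHS [L^2 M T^-3] vs RHS [L^2 M T^-3] — still consistent.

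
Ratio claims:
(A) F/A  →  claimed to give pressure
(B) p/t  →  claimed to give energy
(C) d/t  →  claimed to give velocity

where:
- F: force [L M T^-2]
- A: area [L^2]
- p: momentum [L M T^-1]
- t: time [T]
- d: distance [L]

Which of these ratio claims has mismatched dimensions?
(B) p/t does not give energy

(A) F/A: [L^-1 M T^-2] = pressure [L^-1 M T^-2] ✓
(B) p/t: [L M T^-2] ≠ energy [L^2 M T^-2] ✗
(C) d/t: [L T^-1] = velocity [L T^-1] ✓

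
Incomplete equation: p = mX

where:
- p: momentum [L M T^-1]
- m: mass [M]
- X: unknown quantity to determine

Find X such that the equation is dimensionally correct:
X = v (velocity), dimensions [L T^-1]

p has dimensions [L M T^-1]; the rest of the RHS (m) has dimensions [M].
So X must have dimensions [L T^-1] — X = v (velocity).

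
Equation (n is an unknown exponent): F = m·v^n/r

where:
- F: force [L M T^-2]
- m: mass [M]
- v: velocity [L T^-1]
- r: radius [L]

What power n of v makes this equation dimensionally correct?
n = 2

F has dimensions [L M T^-2]; v has dimensions [L T^-1].
The rest of the RHS has dimensions [L^-1 M], so v^n must supply [L^2 T^-2].
With n = 2: m·v^2/r has dimensions [L M T^-2], matching the LHS ✓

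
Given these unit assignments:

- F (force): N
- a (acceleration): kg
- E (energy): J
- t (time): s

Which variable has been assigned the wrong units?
a

The variable a (acceleration) should have units m/s², not kg.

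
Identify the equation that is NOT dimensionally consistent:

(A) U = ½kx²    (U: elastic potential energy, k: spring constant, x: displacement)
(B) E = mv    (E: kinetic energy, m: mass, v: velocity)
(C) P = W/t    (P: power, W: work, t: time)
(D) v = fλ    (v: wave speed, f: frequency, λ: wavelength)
(B) E = mv

The equation (B) E = mv is dimensionally incorrect.

LHS (E): [L^2 M T^-2]
RHS (mv): [L M T^-1] ✗

The dimensions do not match. The other three equations balance.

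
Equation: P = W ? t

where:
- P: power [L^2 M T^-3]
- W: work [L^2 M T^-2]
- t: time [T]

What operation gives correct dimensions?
division (÷): P = W ÷ t

P [L^2 M T^-3]; W [L^2 M T^-2]; t [T].
W × t → [L^2 M T^-1] ✗
W ÷ t → [L^2 M T^-3] ✓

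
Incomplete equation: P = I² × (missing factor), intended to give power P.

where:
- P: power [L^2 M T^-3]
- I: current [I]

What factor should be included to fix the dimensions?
R (resistance), dimensions [I^-2 L^2 M T^-3]

P has dimensions [L^2 M T^-3] and I² has dimensions [I^2].
The missing factor must have dimensions [L^2 M T^-3] / [I^2] = [I^-2 L^2 M T^-3], i.e. resistance (R).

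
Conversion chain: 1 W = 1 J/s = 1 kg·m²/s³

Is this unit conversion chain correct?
The chain is correct (no errors).

Correct: Watt is Joule per second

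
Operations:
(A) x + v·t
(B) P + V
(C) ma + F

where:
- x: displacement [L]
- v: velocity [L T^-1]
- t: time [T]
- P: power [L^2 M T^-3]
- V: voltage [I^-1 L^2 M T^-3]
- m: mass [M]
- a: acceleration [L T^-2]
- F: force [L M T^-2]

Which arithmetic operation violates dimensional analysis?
(B) P + V

(A) x + v·t: x [L] and v·t [L] — same dimensions ✓
(B) P + V: P [L^2 M T^-3] and V [I^-1 L^2 M T^-3] — different dimensions cannot be added/subtracted ✗
(C) ma + F: ma [L M T^-2] and F [L M T^-2] — same dimensions ✓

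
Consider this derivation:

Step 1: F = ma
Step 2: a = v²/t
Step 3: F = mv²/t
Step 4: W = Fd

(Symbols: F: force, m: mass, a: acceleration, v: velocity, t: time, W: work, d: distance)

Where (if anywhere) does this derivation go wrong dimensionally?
Step 2

Step 1: F = ma → LHS [L M T^-2], RHS [L M T^-2] ✓
Step 2: a = v²/t → LHS [L T^-2], RHS [L^2 T^-3] ✗

The first dimensional inconsistency appears in step 2: a = v²/t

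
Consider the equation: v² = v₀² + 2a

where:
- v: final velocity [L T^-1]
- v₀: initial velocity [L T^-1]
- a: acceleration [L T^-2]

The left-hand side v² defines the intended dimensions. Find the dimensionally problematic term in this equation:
The term 2a

Checking each RHS term against the LHS:
- v₀²: [L^2 T^-2] — matches v² [L^2 T^-2] ✓
- 2a: [L T^-2] — does NOT match v² [L^2 T^-2] ✗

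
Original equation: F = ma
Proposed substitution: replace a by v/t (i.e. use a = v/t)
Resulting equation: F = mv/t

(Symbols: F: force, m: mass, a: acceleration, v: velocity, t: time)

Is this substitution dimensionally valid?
Yes

[a] = [L T^-2] and [v/t] = [L T^-2]. These match, so the substitution replaces a quantity by one of the same dimensions and the result F = mv/t has LHS [L M T^-2] vs RHS [L M T^-2] — still consistent.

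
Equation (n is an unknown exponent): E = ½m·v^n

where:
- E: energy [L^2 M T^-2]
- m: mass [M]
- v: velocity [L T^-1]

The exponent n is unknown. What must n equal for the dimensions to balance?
n = 2

E has dimensions [L^2 M T^-2]; v has dimensions [L T^-1].
The rest of the RHS has dimensions [M], so v^n must supply [L^2 T^-2].
With n = 2: ½m·v^2 has dimensions [L^2 M T^-2], matching the LHS ✓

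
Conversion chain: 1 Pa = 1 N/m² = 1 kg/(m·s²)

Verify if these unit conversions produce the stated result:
The chain is correct (no errors).

Correct: Pascal is Newton per square meter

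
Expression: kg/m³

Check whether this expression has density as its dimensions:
Yes

The expression kg/m³ has dimensions [L^-3 M], which is exactly density [L^-3 M].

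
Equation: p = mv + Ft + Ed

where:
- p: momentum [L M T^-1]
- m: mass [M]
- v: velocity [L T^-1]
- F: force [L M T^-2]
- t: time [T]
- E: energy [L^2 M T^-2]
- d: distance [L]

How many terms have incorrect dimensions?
1

LHS p: [L M T^-1]
- mv: [L M T^-1] ✓
- Ft: [L M T^-1] ✓
- Ed: [L^3 M T^-2] ✗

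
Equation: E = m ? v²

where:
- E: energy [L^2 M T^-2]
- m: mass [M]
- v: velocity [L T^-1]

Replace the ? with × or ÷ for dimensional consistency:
multiplication (×): E = m × v²

E [L^2 M T^-2]; m [M]; v² [L^2 T^-2].
m × v² → [L^2 M T^-2] ✓
m ÷ v² → [L^-2 M T^2] ✗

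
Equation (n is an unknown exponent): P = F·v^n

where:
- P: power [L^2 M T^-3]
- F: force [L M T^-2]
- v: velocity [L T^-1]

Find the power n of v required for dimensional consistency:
n = 1

P has dimensions [L^2 M T^-3]; v has dimensions [L T^-1].
The rest of the RHS has dimensions [L M T^-2], so v^n must supply [L T^-1].
With n = 1: F·v^1 has dimensions [L^2 M T^-3], matching the LHS ✓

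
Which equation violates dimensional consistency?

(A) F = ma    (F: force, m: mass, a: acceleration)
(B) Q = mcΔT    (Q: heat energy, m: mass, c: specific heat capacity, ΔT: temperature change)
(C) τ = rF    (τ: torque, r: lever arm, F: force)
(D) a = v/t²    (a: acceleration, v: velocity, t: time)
(D) a = v/t²

The equation (D) a = v/t² is dimensionally incorrect.

LHS (a): [L T^-2]
RHS (v/t²): [L T^-3] ✗

The dimensions do not match. The other three equations balance.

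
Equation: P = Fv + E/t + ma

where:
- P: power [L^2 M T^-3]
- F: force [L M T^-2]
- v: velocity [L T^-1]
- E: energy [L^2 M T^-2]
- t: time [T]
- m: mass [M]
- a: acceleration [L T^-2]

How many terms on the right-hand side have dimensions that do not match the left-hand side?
1

LHS P: [L^2 M T^-3]
- Fv: [L^2 M T^-3] ✓
- E/t: [L^2 M T^-3] ✓
- ma: [L M T^-2] ✗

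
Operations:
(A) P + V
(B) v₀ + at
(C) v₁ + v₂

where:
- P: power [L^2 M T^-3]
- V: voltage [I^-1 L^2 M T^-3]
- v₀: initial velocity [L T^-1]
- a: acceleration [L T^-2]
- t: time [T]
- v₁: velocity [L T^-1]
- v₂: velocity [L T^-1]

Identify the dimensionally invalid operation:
(A) P + V

(A) P + V: P [L^2 M T^-3] and V [I^-1 L^2 M T^-3] — different dimensions cannot be added/subtracted ✗
(B) v₀ + at: v₀ [L T^-1] and at [L T^-1] — same dimensions ✓
(C) v₁ + v₂: v₁ [L T^-1] and v₂ [L T^-1] — same dimensions ✓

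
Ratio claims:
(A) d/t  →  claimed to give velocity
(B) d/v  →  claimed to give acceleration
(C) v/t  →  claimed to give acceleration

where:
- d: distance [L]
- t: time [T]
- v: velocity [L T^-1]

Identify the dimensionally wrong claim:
(B) d/v does not give acceleration

(A) d/t: [L T^-1] = velocity [L T^-1] ✓
(B) d/v: [T] ≠ acceleration [L T^-2] ✗
(C) v/t: [L T^-2] = acceleration [L T^-2] ✓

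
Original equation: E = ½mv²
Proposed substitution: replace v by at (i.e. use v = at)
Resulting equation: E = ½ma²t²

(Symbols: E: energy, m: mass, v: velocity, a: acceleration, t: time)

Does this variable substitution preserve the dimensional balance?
Yes

[v] = [L T^-1] and [at] = [L T^-1]. These match, so the substitution replaces a quantity by one of the same dimensions and the result E = ½ma²t² has LHS [L^2 M T^-2] vs RHS [L^2 M T^-2] — still consistent.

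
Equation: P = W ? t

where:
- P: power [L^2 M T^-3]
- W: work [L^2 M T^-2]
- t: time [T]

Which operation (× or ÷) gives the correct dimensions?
division (÷): P = W ÷ t

P [L^2 M T^-3]; W [L^2 M T^-2]; t [T].
W × t → [L^2 M T^-1] ✗
W ÷ t → [L^2 M T^-3] ✓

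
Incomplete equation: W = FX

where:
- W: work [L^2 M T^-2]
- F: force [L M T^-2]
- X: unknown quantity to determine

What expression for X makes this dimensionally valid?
X = d (distance), dimensions [L]

W has dimensions [L^2 M T^-2]; the rest of the RHS (F) has dimensions [L M T^-2].
So X must have dimensions [L] — X = d (distance).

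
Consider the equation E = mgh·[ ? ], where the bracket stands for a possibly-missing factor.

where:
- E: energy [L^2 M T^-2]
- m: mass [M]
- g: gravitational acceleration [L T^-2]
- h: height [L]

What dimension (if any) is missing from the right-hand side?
Nothing is missing — the bracketed factor must be dimensionless.

E has dimensions [L^2 M T^-2] and mgh already has dimensions [L^2 M T^-2], so E = mgh is dimensionally complete.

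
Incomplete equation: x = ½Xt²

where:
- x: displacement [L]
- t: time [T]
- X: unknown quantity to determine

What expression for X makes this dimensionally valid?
X = a (acceleration), dimensions [L T^-2]

x has dimensions [L]; the rest of the RHS (½ t²) has dimensions [T^2].
So X must have dimensions [L T^-2] — X = a (acceleration).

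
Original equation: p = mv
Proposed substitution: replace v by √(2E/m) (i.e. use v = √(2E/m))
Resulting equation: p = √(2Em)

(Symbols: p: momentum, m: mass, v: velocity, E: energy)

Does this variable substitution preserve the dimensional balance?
Yes

[v] = [L T^-1] and [√(2E/m)] = [L T^-1]. These match, so the substitution replaces a quantity by one of the same dimensions and the result p = √(2Em) has LHS [L M T^-1] vs RHS [L M T^-1] — still consistent.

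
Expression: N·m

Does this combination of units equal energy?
Yes

The expression N·m has dimensions [L^2 M T^-2], which is exactly energy [L^2 M T^-2].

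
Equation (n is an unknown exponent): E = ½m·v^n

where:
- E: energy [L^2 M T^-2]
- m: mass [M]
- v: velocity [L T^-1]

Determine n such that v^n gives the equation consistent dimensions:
n = 2

E has dimensions [L^2 M T^-2]; v has dimensions [L T^-1].
The rest of the RHS has dimensions [M], so v^n must supply [L^2 T^-2].
With n = 2: ½m·v^2 has dimensions [L^2 M T^-2], matching the LHS ✓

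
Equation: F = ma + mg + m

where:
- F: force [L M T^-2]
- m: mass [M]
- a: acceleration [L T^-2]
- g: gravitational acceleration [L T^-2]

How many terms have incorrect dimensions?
1

LHS F: [L M T^-2]
- ma: [L M T^-2] ✓
- mg: [L M T^-2] ✓
- m: [M] ✗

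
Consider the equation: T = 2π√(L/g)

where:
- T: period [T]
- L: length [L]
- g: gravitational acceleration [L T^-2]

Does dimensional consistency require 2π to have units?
No

T has dimensions [T] and √(L/g) already has dimensions [T], so the equation balances without 2π contributing any dimensions. 2π is a pure (dimensionless) number; changing or removing it would not affect dimensional consistency.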